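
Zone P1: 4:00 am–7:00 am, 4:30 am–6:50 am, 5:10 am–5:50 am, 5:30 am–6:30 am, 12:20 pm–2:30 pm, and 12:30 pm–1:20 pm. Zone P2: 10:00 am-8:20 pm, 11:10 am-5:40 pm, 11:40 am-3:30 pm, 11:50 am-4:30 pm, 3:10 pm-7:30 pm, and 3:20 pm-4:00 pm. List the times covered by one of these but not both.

4:00 am–7:00 am, 10:00 am–12:20 pm, 2:30 pm–8:20 pm

A, merged: 4:00 am–7:00 am, 12:20 pm–2:30 pm.
B, merged: 10:00 am–8:20 pm.
A but not B: 4:00 am–7:00 am.
B but not A: 10:00 am–12:20 pm, 2:30 pm–8:20 pm.
Combining gives A △ B.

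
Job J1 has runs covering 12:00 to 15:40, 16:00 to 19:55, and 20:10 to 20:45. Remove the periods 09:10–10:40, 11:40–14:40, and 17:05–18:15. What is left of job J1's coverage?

12:00-15:40 minus B → 14:40-15:40.
16:00-19:55 minus B → 16:00-17:05, 18:15-19:55.
20:10-20:45: no B overlap → unchanged.

14:40-15:40, 16:00-17:05, 18:15-19:55, 20:10-20:45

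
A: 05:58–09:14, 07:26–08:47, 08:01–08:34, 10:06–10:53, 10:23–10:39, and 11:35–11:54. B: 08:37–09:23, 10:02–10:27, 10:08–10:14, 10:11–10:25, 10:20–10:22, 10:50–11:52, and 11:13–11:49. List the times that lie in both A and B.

08:37–09:14, 10:06–10:27, 10:50–10:53, 11:35–11:52

Merge the first list: 05:58–09:14, 10:06–10:53, 11:35–11:54.
Merge the second list: 08:37–09:23, 10:02–10:27, 10:50–11:52.
05:58–09:14 overlaps B on 08:37–09:14.
10:06–10:53 overlaps B on 10:06–10:27, 10:50–10:53.
11:35–11:54 overlaps B on 11:35–11:52.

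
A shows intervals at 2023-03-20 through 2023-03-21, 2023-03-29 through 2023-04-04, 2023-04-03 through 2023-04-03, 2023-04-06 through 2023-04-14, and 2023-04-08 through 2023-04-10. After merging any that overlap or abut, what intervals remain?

2023-03-29 through 2023-04-04 is disjoint → start new block.
2023-04-03 through 2023-04-03 overlaps/touches 2023-03-29 through 2023-04-04 → extend to 2023-03-29 through 2023-04-04.
2023-04-06 through 2023-04-14 is disjoint → start new block.
2023-04-08 through 2023-04-10 overlaps/touches 2023-04-06 through 2023-04-14 → extend to 2023-04-06 through 2023-04-14.

2023-03-20 through 2023-03-21, 2023-03-29 through 2023-04-04, 2023-04-06 through 2023-04-14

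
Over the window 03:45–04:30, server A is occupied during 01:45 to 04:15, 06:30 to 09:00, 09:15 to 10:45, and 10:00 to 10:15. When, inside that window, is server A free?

04:15-04:30

Covered (merged): 01:45-04:15, 06:30-09:00, 09:15-10:45.
Uncovered inside 03:45-04:30: 04:15-04:30.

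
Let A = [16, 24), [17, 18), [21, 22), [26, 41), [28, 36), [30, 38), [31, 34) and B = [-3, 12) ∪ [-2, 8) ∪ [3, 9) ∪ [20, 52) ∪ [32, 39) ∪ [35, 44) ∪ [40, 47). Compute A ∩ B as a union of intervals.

[20, 24) ∪ [26, 41)

A, merged: [16, 24), [26, 41).
B, merged: [-3, 12), [20, 52).
[16, 24) meets the second set on [20, 24).
[26, 41) meets the second set on [26, 41).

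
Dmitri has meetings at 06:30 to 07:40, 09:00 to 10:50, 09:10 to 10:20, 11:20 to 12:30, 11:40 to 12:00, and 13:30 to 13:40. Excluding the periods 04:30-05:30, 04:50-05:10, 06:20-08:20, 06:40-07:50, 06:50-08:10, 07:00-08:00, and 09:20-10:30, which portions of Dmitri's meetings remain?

09:00–09:20, 10:30–10:50, 11:20–12:30, 13:30–13:40

First set merges to 06:30–07:40, 09:00–10:50, 11:20–12:30, 13:30–13:40.
Second set merges to 04:30–05:30, 06:20–08:20, 09:20–10:30.
06:30–07:40 lies entirely inside B → drops out.
09:00–10:50 with B removed leaves 09:00–09:20, 10:30–10:50.
11:20–12:30 is untouched.
13:30–13:40 is untouched.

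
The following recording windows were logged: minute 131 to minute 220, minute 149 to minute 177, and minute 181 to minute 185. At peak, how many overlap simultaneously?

Sweep endpoints in order; track running count of active intervals.
Peak of 2 reached at minute 149.

2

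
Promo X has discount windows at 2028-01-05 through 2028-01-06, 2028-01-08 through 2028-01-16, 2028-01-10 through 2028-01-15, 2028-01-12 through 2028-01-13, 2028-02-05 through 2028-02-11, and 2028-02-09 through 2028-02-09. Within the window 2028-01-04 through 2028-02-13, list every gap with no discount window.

2028-01-04 through 2028-01-04, 2028-01-07 through 2028-01-07, 2028-01-17 through 2028-02-04, 2028-02-12 through 2028-02-13

The merged coverage is 2028-01-05 through 2028-01-06, 2028-01-08 through 2028-01-16, 2028-02-05 through 2028-02-11.
Gaps within 2028-01-04 through 2028-02-13: 2028-01-04 through 2028-01-04, 2028-01-07 through 2028-01-07, 2028-01-17 through 2028-02-04, 2028-02-12 through 2028-02-13.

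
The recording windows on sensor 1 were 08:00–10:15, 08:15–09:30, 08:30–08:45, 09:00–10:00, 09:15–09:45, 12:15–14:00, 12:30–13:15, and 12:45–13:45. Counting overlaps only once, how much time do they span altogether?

4 h

Merged: 08:00-10:15, 12:15-14:00.
Lengths: 2 h 15 min + 1 h 45 min = 4 h.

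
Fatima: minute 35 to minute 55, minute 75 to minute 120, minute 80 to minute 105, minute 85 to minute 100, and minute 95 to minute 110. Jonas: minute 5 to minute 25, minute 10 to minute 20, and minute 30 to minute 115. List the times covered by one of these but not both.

A, merged: minute 35 to minute 55, minute 75 to minute 120.
B, merged: minute 5 to minute 25, minute 30 to minute 115.
A but not B: minute 115 to minute 120.
B but not A: minute 5 to minute 25, minute 30 to minute 35, minute 55 to minute 75.
Combining gives A △ B.

minute 5 to minute 25, minute 30 to minute 35, minute 55 to minute 75, minute 115 to minute 120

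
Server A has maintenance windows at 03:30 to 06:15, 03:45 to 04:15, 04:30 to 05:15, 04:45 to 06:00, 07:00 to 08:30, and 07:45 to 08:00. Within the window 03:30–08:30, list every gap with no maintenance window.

06:15-07:00

After merging, the occupied span is 03:30-06:15, 07:00-08:30.
Gaps within 03:30-08:30: 06:15-07:00.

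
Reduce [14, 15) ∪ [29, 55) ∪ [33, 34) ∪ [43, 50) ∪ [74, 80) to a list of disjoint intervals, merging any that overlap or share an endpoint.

[29, 55) is disjoint → start new block.
[33, 34) overlaps/touches [29, 55) → extend to [29, 55).
[43, 50) overlaps/touches [29, 55) → extend to [29, 55).
[74, 80) is disjoint → start new block.

[14, 15) ∪ [29, 55) ∪ [74, 80)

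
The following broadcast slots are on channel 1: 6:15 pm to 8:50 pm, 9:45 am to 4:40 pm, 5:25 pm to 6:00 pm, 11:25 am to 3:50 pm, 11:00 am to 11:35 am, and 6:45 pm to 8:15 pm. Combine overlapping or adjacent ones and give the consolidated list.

Sort by start: 9:45 am-4:40 pm, 11:00 am-11:35 am, 11:25 am-3:50 pm, 5:25 pm-6:00 pm, 6:15 pm-8:50 pm, 6:45 pm-8:15 pm.
11:00 am-11:35 am overlaps/touches 9:45 am-4:40 pm → extend to 9:45 am-4:40 pm.
11:25 am-3:50 pm overlaps/touches 9:45 am-4:40 pm → extend to 9:45 am-4:40 pm.
5:25 pm-6:00 pm is disjoint → start new block.
6:15 pm-8:50 pm is disjoint → start new block.
6:45 pm-8:15 pm overlaps/touches 6:15 pm-8:50 pm → extend to 6:15 pm-8:50 pm.

9:45 am-4:40 pm, 5:25 pm-6:00 pm, 6:15 pm-8:50 pm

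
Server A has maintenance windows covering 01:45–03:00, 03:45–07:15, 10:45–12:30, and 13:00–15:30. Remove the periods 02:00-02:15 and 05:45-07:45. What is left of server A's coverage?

01:45–03:00 with B removed leaves 01:45–02:00, 02:15–03:00.
03:45–07:15 with B removed leaves 03:45–05:45.
10:45–12:30 is untouched.
13:00–15:30 is untouched.

01:45–02:00, 02:15–03:00, 03:45–05:45, 10:45–12:30, 13:00–15:30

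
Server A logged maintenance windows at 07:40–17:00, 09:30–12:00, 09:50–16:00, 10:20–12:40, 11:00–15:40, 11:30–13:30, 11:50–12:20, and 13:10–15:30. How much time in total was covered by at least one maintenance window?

9 h 20 min

Merged: 07:40–17:00.
Length: 9 h 20 min.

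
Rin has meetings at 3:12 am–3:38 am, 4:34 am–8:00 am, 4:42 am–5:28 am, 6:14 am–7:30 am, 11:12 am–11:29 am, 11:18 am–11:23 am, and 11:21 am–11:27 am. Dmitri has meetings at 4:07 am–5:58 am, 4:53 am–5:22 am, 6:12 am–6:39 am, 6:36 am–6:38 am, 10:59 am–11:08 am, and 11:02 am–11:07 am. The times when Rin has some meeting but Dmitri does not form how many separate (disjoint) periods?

Merge the first list: 3:12 am–3:38 am, 4:34 am–8:00 am, 11:12 am–11:29 am.
Merge the second list: 4:07 am–5:58 am, 6:12 am–6:39 am, 10:59 am–11:08 am.
A \ B = 3:12 am–3:38 am, 5:58 am–6:12 am, 6:39 am–8:00 am, 11:12 am–11:29 am.
That is 4 disjoint pieces.

4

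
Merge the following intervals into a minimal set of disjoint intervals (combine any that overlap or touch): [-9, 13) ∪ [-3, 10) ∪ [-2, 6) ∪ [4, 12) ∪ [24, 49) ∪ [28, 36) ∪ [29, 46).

[-3, 10) overlaps/touches [-9, 13) → extend to [-9, 13).
[-2, 6) overlaps/touches [-9, 13) → extend to [-9, 13).
[4, 12) overlaps/touches [-9, 13) → extend to [-9, 13).
[24, 49) is disjoint → start new block.
[28, 36) overlaps/touches [24, 49) → extend to [24, 49).
[29, 46) overlaps/touches [24, 49) → extend to [24, 49).

[-9, 13) ∪ [24, 49)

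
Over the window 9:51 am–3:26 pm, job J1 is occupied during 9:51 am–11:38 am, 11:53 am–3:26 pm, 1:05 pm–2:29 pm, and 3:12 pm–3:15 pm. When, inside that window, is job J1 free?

11:38 am–11:53 am

After merging, the occupied span is 9:51 am–11:38 am, 11:53 am–3:26 pm.
Uncovered inside 9:51 am–3:26 pm: 11:38 am–11:53 am.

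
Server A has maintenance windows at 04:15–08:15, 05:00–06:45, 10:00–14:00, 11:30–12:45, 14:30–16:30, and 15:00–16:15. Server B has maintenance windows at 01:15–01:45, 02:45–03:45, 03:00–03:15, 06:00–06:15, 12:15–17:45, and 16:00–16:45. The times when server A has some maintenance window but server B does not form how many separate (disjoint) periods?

Merge the first list: 04:15-08:15, 10:00-14:00, 14:30-16:30.
Merge the second list: 01:15-01:45, 02:45-03:45, 06:00-06:15, 12:15-17:45.
A \ B = 04:15-06:00, 06:15-08:15, 10:00-12:15.
That is 3 disjoint pieces.

3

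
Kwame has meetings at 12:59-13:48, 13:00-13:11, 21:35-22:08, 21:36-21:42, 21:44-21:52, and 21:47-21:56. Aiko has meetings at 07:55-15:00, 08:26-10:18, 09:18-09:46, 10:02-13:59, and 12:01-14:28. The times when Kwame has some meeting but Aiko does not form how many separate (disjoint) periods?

1

Merge the first list: 12:59–13:48, 21:35–22:08.
Merge the second list: 07:55–15:00.
A \ B = 21:35–22:08.
That is 1 disjoint piece.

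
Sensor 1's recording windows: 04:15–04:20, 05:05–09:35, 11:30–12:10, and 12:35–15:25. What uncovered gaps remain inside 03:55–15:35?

Covered (merged): 04:15–04:20, 05:05–09:35, 11:30–12:10, 12:35–15:25.
Gaps within 03:55–15:35: 03:55–04:15, 04:20–05:05, 09:35–11:30, 12:10–12:35, 15:25–15:35.

03:55–04:15, 04:20–05:05, 09:35–11:30, 12:10–12:35, 15:25–15:35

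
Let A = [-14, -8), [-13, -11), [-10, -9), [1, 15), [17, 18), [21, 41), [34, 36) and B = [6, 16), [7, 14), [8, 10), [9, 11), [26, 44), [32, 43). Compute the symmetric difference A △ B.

[-14, -8) ∪ [1, 6) ∪ [15, 16) ∪ [17, 18) ∪ [21, 26) ∪ [41, 44)

First set merges to [-14, -8), [1, 15), [17, 18), [21, 41).
Second set merges to [6, 16), [26, 44).
Only in the first: [-14, -8), [1, 6), [17, 18), [21, 26).
Only in the second: [15, 16), [41, 44).
Together these are the periods covered by exactly one.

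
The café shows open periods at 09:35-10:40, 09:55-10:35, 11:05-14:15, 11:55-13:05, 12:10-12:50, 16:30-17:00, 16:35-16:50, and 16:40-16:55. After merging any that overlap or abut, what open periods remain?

09:55-10:35 overlaps/touches 09:35-10:40 → extend to 09:35-10:40.
11:05-14:15 is disjoint → start new block.
11:55-13:05 overlaps/touches 11:05-14:15 → extend to 11:05-14:15.
12:10-12:50 overlaps/touches 11:05-14:15 → extend to 11:05-14:15.
16:30-17:00 is disjoint → start new block.
16:35-16:50 overlaps/touches 16:30-17:00 → extend to 16:30-17:00.
16:40-16:55 overlaps/touches 16:30-17:00 → extend to 16:30-17:00.

09:35-10:40, 11:05-14:15, 16:30-17:00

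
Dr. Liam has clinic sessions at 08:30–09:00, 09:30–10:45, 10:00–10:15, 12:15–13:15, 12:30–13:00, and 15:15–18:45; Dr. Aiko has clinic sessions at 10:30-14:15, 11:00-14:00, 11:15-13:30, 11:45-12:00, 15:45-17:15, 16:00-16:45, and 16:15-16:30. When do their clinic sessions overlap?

10:30–10:45, 12:15–13:15, 15:45–17:15

First set merges to 08:30–09:00, 09:30–10:45, 12:15–13:15, 15:15–18:45.
Second set merges to 10:30–14:15, 15:45–17:15.
08:30–09:00: no overlap with the second set.
09:30–10:45 meets the second set on 10:30–10:45.
12:15–13:15 meets the second set on 12:15–13:15.
15:15–18:45 meets the second set on 15:45–17:15.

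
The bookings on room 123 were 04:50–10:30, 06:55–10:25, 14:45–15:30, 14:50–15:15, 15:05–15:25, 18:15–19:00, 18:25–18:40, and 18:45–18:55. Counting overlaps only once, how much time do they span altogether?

Merged: 04:50–10:30, 14:45–15:30, 18:15–19:00.
Lengths: 5 h 40 min + 45 min + 45 min = 7 h 10 min.

7 h 10 min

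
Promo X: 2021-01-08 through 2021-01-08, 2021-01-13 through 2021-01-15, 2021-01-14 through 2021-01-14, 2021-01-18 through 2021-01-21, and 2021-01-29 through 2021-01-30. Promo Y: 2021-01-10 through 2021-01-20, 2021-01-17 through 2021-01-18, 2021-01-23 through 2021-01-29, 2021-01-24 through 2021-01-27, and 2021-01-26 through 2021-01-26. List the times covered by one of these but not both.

First set merges to 2021-01-08 through 2021-01-08, 2021-01-13 through 2021-01-15, 2021-01-18 through 2021-01-21, 2021-01-29 through 2021-01-30.
Second set merges to 2021-01-10 through 2021-01-20, 2021-01-23 through 2021-01-29.
A \ B = 2021-01-08 through 2021-01-08, 2021-01-21 through 2021-01-21, 2021-01-30 through 2021-01-30.
B \ A = 2021-01-10 through 2021-01-12, 2021-01-16 through 2021-01-17, 2021-01-23 through 2021-01-28.
Union of the two gives the symmetric difference.

2021-01-08 through 2021-01-08, 2021-01-10 through 2021-01-12, 2021-01-16 through 2021-01-17, 2021-01-21 through 2021-01-21, 2021-01-23 through 2021-01-28, 2021-01-30 through 2021-01-30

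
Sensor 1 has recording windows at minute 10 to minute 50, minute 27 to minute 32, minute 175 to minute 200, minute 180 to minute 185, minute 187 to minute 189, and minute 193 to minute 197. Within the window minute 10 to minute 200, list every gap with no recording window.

The merged coverage is minute 10 to minute 50, minute 175 to minute 200.
Gaps within minute 10 to minute 200: minute 50 to minute 175.

minute 50 to minute 175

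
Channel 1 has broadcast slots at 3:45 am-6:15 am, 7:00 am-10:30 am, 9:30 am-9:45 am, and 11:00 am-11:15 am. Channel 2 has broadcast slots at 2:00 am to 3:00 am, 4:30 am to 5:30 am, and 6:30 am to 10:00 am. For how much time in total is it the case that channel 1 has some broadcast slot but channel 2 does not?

Merge the first list: 3:45 am–6:15 am, 7:00 am–10:30 am, 11:00 am–11:15 am.
A \ B = 3:45 am–4:30 am, 5:30 am–6:15 am, 10:00 am–10:30 am, 11:00 am–11:15 am.
Total: 45 min + 45 min + 30 min + 15 min = 2 h 15 min.

2 h 15 min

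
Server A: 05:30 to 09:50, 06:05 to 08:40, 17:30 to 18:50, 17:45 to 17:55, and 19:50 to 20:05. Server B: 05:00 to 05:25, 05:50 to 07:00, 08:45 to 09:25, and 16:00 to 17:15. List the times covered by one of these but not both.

05:00–05:25, 05:30–05:50, 07:00–08:45, 09:25–09:50, 16:00–17:15, 17:30–18:50, 19:50–20:05

Merge the first list: 05:30–09:50, 17:30–18:50, 19:50–20:05.
Only in the first: 05:30–05:50, 07:00–08:45, 09:25–09:50, 17:30–18:50, 19:50–20:05.
Only in the second: 05:00–05:25, 16:00–17:15.
Together these are the periods covered by exactly one.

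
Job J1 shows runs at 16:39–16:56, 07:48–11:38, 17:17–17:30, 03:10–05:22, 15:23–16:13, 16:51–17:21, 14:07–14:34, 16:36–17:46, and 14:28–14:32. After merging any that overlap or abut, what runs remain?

03:10–05:22, 07:48–11:38, 14:07–14:34, 15:23–16:13, 16:36–17:46

Sort by start: 03:10–05:22, 07:48–11:38, 14:07–14:34, 14:28–14:32, 15:23–16:13, 16:36–17:46, 16:39–16:56, 16:51–17:21, 17:17–17:30.
07:48–11:38 is disjoint → start new block.
14:07–14:34 is disjoint → start new block.
14:28–14:32 overlaps/touches 14:07–14:34 → extend to 14:07–14:34.
15:23–16:13 is disjoint → start new block.
16:36–17:46 is disjoint → start new block.
16:39–16:56 overlaps/touches 16:36–17:46 → extend to 16:36–17:46.
16:51–17:21 overlaps/touches 16:36–17:46 → extend to 16:36–17:46.
17:17–17:30 overlaps/touches 16:36–17:46 → extend to 16:36–17:46.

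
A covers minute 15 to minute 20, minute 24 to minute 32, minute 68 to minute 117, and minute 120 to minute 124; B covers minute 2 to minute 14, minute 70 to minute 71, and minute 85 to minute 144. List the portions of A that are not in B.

minute 15 to minute 20: nothing removed.
minute 24 to minute 32: nothing removed.
minute 68 to minute 117 \ B = minute 68 to minute 70, minute 71 to minute 85.
minute 120 to minute 124: entirely removed.

minute 15 to minute 20, minute 24 to minute 32, minute 68 to minute 70, minute 71 to minute 85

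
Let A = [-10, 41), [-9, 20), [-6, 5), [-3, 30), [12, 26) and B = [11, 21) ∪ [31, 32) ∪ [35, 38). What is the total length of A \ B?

Merge the first list: [-10, 41).
A \ B = [-10, 11), [21, 31), [32, 35), [38, 41).
Total: 21 + 10 + 3 + 3 = 37.

37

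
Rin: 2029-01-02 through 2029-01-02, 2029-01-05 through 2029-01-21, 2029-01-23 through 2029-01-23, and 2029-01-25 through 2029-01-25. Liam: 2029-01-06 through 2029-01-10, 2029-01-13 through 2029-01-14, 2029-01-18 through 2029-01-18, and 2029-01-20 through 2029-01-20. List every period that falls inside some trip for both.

2029-01-02 through 2029-01-02 meets no B interval.
2029-01-05 through 2029-01-21 ∩ B → 2029-01-06 through 2029-01-10, 2029-01-13 through 2029-01-14, 2029-01-18 through 2029-01-18, 2029-01-20 through 2029-01-20.
2029-01-23 through 2029-01-23 meets no B interval.
2029-01-25 through 2029-01-25 meets no B interval.

2029-01-06 through 2029-01-10, 2029-01-13 through 2029-01-14, 2029-01-18 through 2029-01-18, 2029-01-20 through 2029-01-20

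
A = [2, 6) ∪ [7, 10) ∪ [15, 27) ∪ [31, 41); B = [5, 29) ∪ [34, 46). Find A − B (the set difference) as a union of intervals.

[2, 5) ∪ [31, 34)

[2, 6) \ B = [2, 5).
[7, 10): entirely removed.
[15, 27): entirely removed.
[31, 41) \ B = [31, 34).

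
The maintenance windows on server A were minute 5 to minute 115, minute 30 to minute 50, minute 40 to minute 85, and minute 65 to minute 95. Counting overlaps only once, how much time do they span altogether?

110 minutes

Merged: minute 5 to minute 115.
Length: 110 minutes.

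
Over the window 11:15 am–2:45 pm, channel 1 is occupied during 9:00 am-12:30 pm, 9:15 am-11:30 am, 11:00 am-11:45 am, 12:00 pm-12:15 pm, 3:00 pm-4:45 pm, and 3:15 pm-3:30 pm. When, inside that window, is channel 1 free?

12:30 pm–2:45 pm

Covered (merged): 9:00 am–12:30 pm, 3:00 pm–4:45 pm.
Uncovered inside 11:15 am–2:45 pm: 12:30 pm–2:45 pm.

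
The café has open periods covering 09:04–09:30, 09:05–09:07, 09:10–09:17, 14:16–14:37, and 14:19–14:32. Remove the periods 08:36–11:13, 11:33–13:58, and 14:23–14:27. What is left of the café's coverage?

14:16-14:23, 14:27-14:37

Merge the first list: 09:04-09:30, 14:16-14:37.
09:04-09:30 lies entirely inside B → drops out.
14:16-14:37 with B removed leaves 14:16-14:23, 14:27-14:37.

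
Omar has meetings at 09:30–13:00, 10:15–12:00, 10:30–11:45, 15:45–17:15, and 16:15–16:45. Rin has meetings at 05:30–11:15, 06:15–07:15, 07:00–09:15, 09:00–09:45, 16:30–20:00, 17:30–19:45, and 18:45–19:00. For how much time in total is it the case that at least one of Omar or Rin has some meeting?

A, merged: 09:30–13:00, 15:45–17:15.
B, merged: 05:30–11:15, 16:30–20:00.
A ∪ B = 05:30–13:00, 15:45–20:00.
Total: 7 h 30 min + 4 h 15 min = 11 h 45 min.

11 h 45 min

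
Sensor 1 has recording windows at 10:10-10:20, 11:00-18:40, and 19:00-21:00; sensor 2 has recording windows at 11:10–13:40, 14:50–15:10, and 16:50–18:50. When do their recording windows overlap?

11:10–13:40, 14:50–15:10, 16:50–18:40

10:10–10:20 falls entirely outside B.
11:00–18:40 overlaps B on 11:10–13:40, 14:50–15:10, 16:50–18:40.
19:00–21:00 falls entirely outside B.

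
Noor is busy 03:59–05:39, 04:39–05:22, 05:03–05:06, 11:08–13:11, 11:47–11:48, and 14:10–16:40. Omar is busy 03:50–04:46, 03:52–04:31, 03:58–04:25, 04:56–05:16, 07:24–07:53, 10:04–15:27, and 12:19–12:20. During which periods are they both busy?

First set merges to 03:59-05:39, 11:08-13:11, 14:10-16:40.
Second set merges to 03:50-04:46, 04:56-05:16, 07:24-07:53, 10:04-15:27.
03:59-05:39 overlaps B on 03:59-04:46, 04:56-05:16.
11:08-13:11 overlaps B on 11:08-13:11.
14:10-16:40 overlaps B on 14:10-15:27.

03:59-04:46, 04:56-05:16, 11:08-13:11, 14:10-15:27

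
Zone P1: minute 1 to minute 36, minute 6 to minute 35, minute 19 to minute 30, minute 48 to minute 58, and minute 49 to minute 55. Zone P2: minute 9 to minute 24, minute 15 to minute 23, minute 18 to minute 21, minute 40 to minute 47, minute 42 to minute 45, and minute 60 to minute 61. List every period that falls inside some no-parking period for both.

minute 9 to minute 24

Merge the first list: minute 1 to minute 36, minute 48 to minute 58.
Merge the second list: minute 9 to minute 24, minute 40 to minute 47, minute 60 to minute 61.
minute 1 to minute 36 meets the second set on minute 9 to minute 24.
minute 48 to minute 58: no overlap with the second set.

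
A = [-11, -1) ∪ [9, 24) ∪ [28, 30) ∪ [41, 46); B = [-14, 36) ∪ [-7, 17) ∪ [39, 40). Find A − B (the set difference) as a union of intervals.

[41, 46)

Merge the second list: [-14, 36), [39, 40).
[-11, -1): fully covered by B → removed.
[9, 24): fully covered by B → removed.
[28, 30): fully covered by B → removed.
[41, 46): no B overlap → unchanged.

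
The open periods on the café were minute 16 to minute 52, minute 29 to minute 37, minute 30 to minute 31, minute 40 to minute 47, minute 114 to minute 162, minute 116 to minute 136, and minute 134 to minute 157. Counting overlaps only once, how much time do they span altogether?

Merged: minute 16 to minute 52, minute 114 to minute 162.
Lengths: 36 minutes + 48 minutes = 84 minutes.

84 minutes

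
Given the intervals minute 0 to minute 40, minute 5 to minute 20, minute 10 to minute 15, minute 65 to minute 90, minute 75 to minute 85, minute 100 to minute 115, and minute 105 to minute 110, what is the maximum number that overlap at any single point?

Sweep endpoints in order; track running count of active intervals.
Peak of 3 reached at minute 10.

3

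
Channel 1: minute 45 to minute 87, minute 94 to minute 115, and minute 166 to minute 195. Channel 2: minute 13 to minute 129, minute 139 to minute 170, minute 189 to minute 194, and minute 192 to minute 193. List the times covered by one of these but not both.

minute 13 to minute 45, minute 87 to minute 94, minute 115 to minute 129, minute 139 to minute 166, minute 170 to minute 189, minute 194 to minute 195

Second set merges to minute 13 to minute 129, minute 139 to minute 170, minute 189 to minute 194.
Only in the first: minute 170 to minute 189, minute 194 to minute 195.
Only in the second: minute 13 to minute 45, minute 87 to minute 94, minute 115 to minute 129, minute 139 to minute 166.
Together these are the periods covered by exactly one.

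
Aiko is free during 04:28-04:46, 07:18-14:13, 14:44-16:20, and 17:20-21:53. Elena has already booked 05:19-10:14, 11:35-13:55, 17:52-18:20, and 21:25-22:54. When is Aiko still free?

04:28-04:46, 10:14-11:35, 13:55-14:13, 14:44-16:20, 17:20-17:52, 18:20-21:25

04:28-04:46: nothing removed.
07:18-14:13 \ B = 10:14-11:35, 13:55-14:13.
14:44-16:20: nothing removed.
17:20-21:53 \ B = 17:20-17:52, 18:20-21:25.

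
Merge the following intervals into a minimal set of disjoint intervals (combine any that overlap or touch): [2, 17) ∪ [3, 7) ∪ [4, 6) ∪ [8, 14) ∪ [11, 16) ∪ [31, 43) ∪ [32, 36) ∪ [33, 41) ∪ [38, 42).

[2, 17) ∪ [31, 43)

[3, 7) overlaps/touches [2, 17) → extend to [2, 17).
[4, 6) overlaps/touches [2, 17) → extend to [2, 17).
[8, 14) overlaps/touches [2, 17) → extend to [2, 17).
[11, 16) overlaps/touches [2, 17) → extend to [2, 17).
[31, 43) is disjoint → start new block.
[32, 36) overlaps/touches [31, 43) → extend to [31, 43).
[33, 41) overlaps/touches [31, 43) → extend to [31, 43).
[38, 42) overlaps/touches [31, 43) → extend to [31, 43).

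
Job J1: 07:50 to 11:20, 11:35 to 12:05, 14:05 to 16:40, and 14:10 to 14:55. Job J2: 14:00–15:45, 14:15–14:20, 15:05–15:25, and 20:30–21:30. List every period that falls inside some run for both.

14:05–15:45

First set merges to 07:50–11:20, 11:35–12:05, 14:05–16:40.
Second set merges to 14:00–15:45, 20:30–21:30.
07:50–11:20: no overlap with the second set.
11:35–12:05: no overlap with the second set.
14:05–16:40 meets the second set on 14:05–15:45.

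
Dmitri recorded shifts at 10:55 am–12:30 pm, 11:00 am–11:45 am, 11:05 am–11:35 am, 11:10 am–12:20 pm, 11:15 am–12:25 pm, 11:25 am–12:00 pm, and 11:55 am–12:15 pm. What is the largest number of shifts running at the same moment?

Sweep endpoints in order; track running count of active intervals.
Peak of 6 reached at 11:25 am.

6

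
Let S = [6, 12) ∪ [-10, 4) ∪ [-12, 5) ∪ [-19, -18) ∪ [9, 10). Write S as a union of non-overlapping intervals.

[-19, -18) ∪ [-12, 5) ∪ [6, 12)

Sort by start: [-19, -18), [-12, 5), [-10, 4), [6, 12), [9, 10).
[-12, 5) is disjoint → start new block.
[-10, 4) overlaps/touches [-12, 5) → extend to [-12, 5).
[6, 12) is disjoint → start new block.
[9, 10) overlaps/touches [6, 12) → extend to [6, 12).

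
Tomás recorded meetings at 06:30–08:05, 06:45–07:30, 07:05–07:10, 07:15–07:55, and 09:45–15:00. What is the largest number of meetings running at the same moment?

3

Sweep endpoints in order; track running count of active intervals.
Peak of 3 reached at 07:05.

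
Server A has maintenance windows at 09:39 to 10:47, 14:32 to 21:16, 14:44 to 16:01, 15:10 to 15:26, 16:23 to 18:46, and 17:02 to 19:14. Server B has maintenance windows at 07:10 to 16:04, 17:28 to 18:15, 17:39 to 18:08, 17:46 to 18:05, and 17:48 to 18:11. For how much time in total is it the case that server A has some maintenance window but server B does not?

First set merges to 09:39–10:47, 14:32–21:16.
Second set merges to 07:10–16:04, 17:28–18:15.
A \ B = 16:04–17:28, 18:15–21:16.
Total: 1 h 24 min + 3 h 1 min = 4 h 25 min.

4 h 25 min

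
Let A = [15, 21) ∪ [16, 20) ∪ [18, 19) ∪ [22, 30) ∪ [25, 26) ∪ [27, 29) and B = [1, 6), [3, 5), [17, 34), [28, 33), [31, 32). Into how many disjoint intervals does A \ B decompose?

A, merged: [15, 21), [22, 30).
B, merged: [1, 6), [17, 34).
A \ B = [15, 17).
That is 1 disjoint piece.

1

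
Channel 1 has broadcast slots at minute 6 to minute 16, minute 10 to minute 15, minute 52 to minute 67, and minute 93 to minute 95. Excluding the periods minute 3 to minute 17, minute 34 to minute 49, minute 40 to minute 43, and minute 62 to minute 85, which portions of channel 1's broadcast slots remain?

Merge the first list: minute 6 to minute 16, minute 52 to minute 67, minute 93 to minute 95.
Merge the second list: minute 3 to minute 17, minute 34 to minute 49, minute 62 to minute 85.
minute 6 to minute 16: entirely removed.
minute 52 to minute 67 \ B = minute 52 to minute 62.
minute 93 to minute 95: nothing removed.

minute 52 to minute 62, minute 93 to minute 95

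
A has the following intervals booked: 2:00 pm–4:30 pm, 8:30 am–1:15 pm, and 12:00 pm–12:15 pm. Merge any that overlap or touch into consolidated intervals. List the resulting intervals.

8:30 am–1:15 pm, 2:00 pm–4:30 pm

Sort by start: 8:30 am–1:15 pm, 12:00 pm–12:15 pm, 2:00 pm–4:30 pm.
12:00 pm–12:15 pm overlaps/touches 8:30 am–1:15 pm → extend to 8:30 am–1:15 pm.
2:00 pm–4:30 pm is disjoint → start new block.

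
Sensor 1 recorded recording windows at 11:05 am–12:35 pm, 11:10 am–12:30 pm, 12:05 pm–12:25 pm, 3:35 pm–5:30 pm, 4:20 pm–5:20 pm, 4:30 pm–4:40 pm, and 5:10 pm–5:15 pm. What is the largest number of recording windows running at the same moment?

3

Walk the sorted start/end points keeping a running depth.
The depth first hits 3 at 12:05 pm.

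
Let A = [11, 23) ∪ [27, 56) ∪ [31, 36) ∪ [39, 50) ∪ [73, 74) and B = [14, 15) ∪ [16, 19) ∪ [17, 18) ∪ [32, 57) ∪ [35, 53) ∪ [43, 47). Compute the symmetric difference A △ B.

[11, 14) ∪ [15, 16) ∪ [19, 23) ∪ [27, 32) ∪ [56, 57) ∪ [73, 74)

Merge the first list: [11, 23), [27, 56), [73, 74).
Merge the second list: [14, 15), [16, 19), [32, 57).
Only in the first: [11, 14), [15, 16), [19, 23), [27, 32), [73, 74).
Only in the second: [56, 57).
Together these are the periods covered by exactly one.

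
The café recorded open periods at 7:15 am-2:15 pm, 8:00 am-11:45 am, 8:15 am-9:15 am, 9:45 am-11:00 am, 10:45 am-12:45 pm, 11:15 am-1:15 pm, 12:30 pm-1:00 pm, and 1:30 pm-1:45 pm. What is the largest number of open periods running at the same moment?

4

Walk the sorted start/end points keeping a running depth.
The depth first hits 4 at 10:45 am.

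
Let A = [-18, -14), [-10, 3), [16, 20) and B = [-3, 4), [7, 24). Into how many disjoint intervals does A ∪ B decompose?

A ∪ B = [-18, -14), [-10, 4), [7, 24).
That is 3 disjoint pieces.

3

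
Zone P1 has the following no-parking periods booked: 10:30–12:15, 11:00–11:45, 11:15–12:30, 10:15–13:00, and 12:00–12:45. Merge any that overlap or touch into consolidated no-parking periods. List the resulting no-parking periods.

Sort by start: 10:15-13:00, 10:30-12:15, 11:00-11:45, 11:15-12:30, 12:00-12:45.
10:30-12:15 overlaps/touches 10:15-13:00 → extend to 10:15-13:00.
11:00-11:45 overlaps/touches 10:15-13:00 → extend to 10:15-13:00.
11:15-12:30 overlaps/touches 10:15-13:00 → extend to 10:15-13:00.
12:00-12:45 overlaps/touches 10:15-13:00 → extend to 10:15-13:00.

10:15-13:00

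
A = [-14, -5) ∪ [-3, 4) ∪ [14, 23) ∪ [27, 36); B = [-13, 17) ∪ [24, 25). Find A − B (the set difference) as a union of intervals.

[-14, -5) minus B → [-14, -13).
[-3, 4): fully covered by B → removed.
[14, 23) minus B → [17, 23).
[27, 36): no B overlap → unchanged.

[-14, -13) ∪ [17, 23) ∪ [27, 36)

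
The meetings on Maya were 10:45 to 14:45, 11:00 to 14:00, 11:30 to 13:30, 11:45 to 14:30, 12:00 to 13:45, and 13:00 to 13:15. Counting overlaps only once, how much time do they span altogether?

Merged: 10:45–14:45.
Length: 4 h.

4 h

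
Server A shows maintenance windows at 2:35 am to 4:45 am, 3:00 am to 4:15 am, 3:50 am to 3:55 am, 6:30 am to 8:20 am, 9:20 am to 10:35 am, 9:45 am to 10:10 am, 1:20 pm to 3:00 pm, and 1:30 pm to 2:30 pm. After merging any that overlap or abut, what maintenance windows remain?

3:00 am–4:15 am overlaps/touches 2:35 am–4:45 am → extend to 2:35 am–4:45 am.
3:50 am–3:55 am overlaps/touches 2:35 am–4:45 am → extend to 2:35 am–4:45 am.
6:30 am–8:20 am is disjoint → start new block.
9:20 am–10:35 am is disjoint → start new block.
9:45 am–10:10 am overlaps/touches 9:20 am–10:35 am → extend to 9:20 am–10:35 am.
1:20 pm–3:00 pm is disjoint → start new block.
1:30 pm–2:30 pm overlaps/touches 1:20 pm–3:00 pm → extend to 1:20 pm–3:00 pm.

2:35 am–4:45 am, 6:30 am–8:20 am, 9:20 am–10:35 am, 1:20 pm–3:00 pm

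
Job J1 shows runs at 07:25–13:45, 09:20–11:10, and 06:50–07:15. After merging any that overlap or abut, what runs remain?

06:50–07:15, 07:25–13:45

Sort by start: 06:50–07:15, 07:25–13:45, 09:20–11:10.
07:25–13:45 is disjoint → start new block.
09:20–11:10 overlaps/touches 07:25–13:45 → extend to 07:25–13:45.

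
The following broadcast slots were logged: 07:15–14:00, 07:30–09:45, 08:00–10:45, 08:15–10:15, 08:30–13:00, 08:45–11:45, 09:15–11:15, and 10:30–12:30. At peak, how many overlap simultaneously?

7

At 09:15, 7 of the intervals are simultaneously active.
No point has more.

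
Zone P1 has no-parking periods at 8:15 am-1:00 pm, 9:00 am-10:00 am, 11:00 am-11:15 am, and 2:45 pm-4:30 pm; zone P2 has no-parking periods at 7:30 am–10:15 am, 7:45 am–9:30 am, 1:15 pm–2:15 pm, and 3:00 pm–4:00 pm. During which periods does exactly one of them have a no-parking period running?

7:30 am–8:15 am, 10:15 am–1:00 pm, 1:15 pm–2:15 pm, 2:45 pm–3:00 pm, 4:00 pm–4:30 pm

First set merges to 8:15 am–1:00 pm, 2:45 pm–4:30 pm.
Second set merges to 7:30 am–10:15 am, 1:15 pm–2:15 pm, 3:00 pm–4:00 pm.
A but not B: 10:15 am–1:00 pm, 2:45 pm–3:00 pm, 4:00 pm–4:30 pm.
B but not A: 7:30 am–8:15 am, 1:15 pm–2:15 pm.
Combining gives A △ B.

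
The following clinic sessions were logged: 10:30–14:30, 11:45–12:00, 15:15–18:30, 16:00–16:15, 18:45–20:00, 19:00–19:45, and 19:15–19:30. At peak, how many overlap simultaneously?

Sweep endpoints in order; track running count of active intervals.
Peak of 3 reached at 19:15.

3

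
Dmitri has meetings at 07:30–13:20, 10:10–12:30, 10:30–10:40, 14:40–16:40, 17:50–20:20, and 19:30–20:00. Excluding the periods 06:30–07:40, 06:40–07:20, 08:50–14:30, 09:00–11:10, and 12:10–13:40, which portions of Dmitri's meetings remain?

First set merges to 07:30-13:20, 14:40-16:40, 17:50-20:20.
Second set merges to 06:30-07:40, 08:50-14:30.
07:30-13:20 with B removed leaves 07:40-08:50.
14:40-16:40 is untouched.
17:50-20:20 is untouched.

07:40-08:50, 14:40-16:40, 17:50-20:20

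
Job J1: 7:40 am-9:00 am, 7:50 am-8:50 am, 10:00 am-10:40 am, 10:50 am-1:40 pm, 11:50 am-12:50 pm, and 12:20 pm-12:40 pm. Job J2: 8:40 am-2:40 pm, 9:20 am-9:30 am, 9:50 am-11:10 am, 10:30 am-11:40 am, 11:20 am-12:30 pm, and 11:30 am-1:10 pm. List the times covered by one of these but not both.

7:40 am-8:40 am, 9:00 am-10:00 am, 10:40 am-10:50 am, 1:40 pm-2:40 pm

Merge the first list: 7:40 am-9:00 am, 10:00 am-10:40 am, 10:50 am-1:40 pm.
Merge the second list: 8:40 am-2:40 pm.
A \ B = 7:40 am-8:40 am.
B \ A = 9:00 am-10:00 am, 10:40 am-10:50 am, 1:40 pm-2:40 pm.
Union of the two gives the symmetric difference.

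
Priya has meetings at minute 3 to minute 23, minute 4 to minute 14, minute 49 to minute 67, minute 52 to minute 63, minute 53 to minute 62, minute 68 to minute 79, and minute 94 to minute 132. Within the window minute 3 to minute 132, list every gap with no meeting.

The merged coverage is minute 3 to minute 23, minute 49 to minute 67, minute 68 to minute 79, minute 94 to minute 132.
Uncovered inside minute 3 to minute 132: minute 23 to minute 49, minute 67 to minute 68, minute 79 to minute 94.

minute 23 to minute 49, minute 67 to minute 68, minute 79 to minute 94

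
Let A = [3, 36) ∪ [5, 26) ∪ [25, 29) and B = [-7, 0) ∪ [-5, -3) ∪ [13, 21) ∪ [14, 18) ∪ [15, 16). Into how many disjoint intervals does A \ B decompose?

Merge the first list: [3, 36).
Merge the second list: [-7, 0), [13, 21).
A \ B = [3, 13), [21, 36).
That is 2 disjoint pieces.

2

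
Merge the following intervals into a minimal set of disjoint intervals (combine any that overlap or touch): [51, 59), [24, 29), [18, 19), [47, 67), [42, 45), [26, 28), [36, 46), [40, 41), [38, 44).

[18, 19) ∪ [24, 29) ∪ [36, 46) ∪ [47, 67)

Sort by start: [18, 19), [24, 29), [26, 28), [36, 46), [38, 44), [40, 41), [42, 45), [47, 67), [51, 59).
[24, 29) is disjoint → start new block.
[26, 28) overlaps/touches [24, 29) → extend to [24, 29).
[36, 46) is disjoint → start new block.
[38, 44) overlaps/touches [36, 46) → extend to [36, 46).
[40, 41) overlaps/touches [36, 46) → extend to [36, 46).
[42, 45) overlaps/touches [36, 46) → extend to [36, 46).
[47, 67) is disjoint → start new block.
[51, 59) overlaps/touches [47, 67) → extend to [47, 67).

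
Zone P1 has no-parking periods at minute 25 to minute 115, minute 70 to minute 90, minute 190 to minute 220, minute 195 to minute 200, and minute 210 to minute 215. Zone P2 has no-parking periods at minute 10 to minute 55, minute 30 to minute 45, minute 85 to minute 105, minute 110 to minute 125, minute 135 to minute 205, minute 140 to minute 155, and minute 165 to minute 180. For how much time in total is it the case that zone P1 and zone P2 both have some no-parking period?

70 minutes

Merge the first list: minute 25 to minute 115, minute 190 to minute 220.
Merge the second list: minute 10 to minute 55, minute 85 to minute 105, minute 110 to minute 125, minute 135 to minute 205.
A ∩ B = minute 25 to minute 55, minute 85 to minute 105, minute 110 to minute 115, minute 190 to minute 205.
Total: 30 minutes + 20 minutes + 5 minutes + 15 minutes = 70 minutes.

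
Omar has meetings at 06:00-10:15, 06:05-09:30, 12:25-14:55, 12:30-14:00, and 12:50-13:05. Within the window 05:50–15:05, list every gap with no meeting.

05:50-06:00, 10:15-12:25, 14:55-15:05

Covered (merged): 06:00-10:15, 12:25-14:55.
Uncovered inside 05:50-15:05: 05:50-06:00, 10:15-12:25, 14:55-15:05.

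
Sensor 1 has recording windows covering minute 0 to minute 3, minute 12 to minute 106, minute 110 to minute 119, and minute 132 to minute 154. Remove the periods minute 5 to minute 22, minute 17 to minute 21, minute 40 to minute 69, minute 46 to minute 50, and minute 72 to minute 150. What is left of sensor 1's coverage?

Second set merges to minute 5 to minute 22, minute 40 to minute 69, minute 72 to minute 150.
minute 0 to minute 3: no B overlap → unchanged.
minute 12 to minute 106 minus B → minute 22 to minute 40, minute 69 to minute 72.
minute 110 to minute 119: fully covered by B → removed.
minute 132 to minute 154 minus B → minute 150 to minute 154.

minute 0 to minute 3, minute 22 to minute 40, minute 69 to minute 72, minute 150 to minute 154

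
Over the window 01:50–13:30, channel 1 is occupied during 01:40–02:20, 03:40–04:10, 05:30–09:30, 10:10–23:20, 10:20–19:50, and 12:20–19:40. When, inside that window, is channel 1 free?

02:20–03:40, 04:10–05:30, 09:30–10:10

After merging, the occupied span is 01:40–02:20, 03:40–04:10, 05:30–09:30, 10:10–23:20.
Gaps within 01:50–13:30: 02:20–03:40, 04:10–05:30, 09:30–10:10.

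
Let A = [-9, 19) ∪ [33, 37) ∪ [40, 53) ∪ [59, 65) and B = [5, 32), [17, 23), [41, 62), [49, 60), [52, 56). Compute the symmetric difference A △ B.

[-9, 5) ∪ [19, 32) ∪ [33, 37) ∪ [40, 41) ∪ [53, 59) ∪ [62, 65)

B, merged: [5, 32), [41, 62).
A \ B = [-9, 5), [33, 37), [40, 41), [62, 65).
B \ A = [19, 32), [53, 59).
Union of the two gives the symmetric difference.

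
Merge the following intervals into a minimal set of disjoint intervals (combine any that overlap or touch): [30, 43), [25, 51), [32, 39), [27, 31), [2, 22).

Sort by start: [2, 22), [25, 51), [27, 31), [30, 43), [32, 39).
[25, 51) is disjoint → start new block.
[27, 31) overlaps/touches [25, 51) → extend to [25, 51).
[30, 43) overlaps/touches [25, 51) → extend to [25, 51).
[32, 39) overlaps/touches [25, 51) → extend to [25, 51).

[2, 22) ∪ [25, 51)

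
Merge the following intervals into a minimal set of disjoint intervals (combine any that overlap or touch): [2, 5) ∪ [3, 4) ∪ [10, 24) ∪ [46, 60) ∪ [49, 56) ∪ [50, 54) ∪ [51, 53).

[3, 4) overlaps/touches [2, 5) → extend to [2, 5).
[10, 24) is disjoint → start new block.
[46, 60) is disjoint → start new block.
[49, 56) overlaps/touches [46, 60) → extend to [46, 60).
[50, 54) overlaps/touches [46, 60) → extend to [46, 60).
[51, 53) overlaps/touches [46, 60) → extend to [46, 60).

[2, 5) ∪ [10, 24) ∪ [46, 60)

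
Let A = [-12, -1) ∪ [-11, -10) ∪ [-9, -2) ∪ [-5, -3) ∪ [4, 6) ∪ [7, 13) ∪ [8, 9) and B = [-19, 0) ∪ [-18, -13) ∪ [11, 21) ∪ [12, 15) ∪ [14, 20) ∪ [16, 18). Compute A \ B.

[4, 6) ∪ [7, 11)

First set merges to [-12, -1), [4, 6), [7, 13).
Second set merges to [-19, 0), [11, 21).
[-12, -1): entirely removed.
[4, 6): nothing removed.
[7, 13) \ B = [7, 11).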